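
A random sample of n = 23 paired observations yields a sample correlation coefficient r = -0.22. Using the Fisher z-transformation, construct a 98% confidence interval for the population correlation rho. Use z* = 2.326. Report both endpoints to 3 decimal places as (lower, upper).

(-0.631, 0.288)

Fisher z: z_r = atanh(r) = ½·ln((1+(-0.22))/(1−(-0.22))) = -0.223656
SE(z) = 1/√(n−3) = 1/√20 = 0.223607
98% ⇒ z* = 2.326; margin = 2.326·0.223607 = 0.520110
CI on z-scale: (-0.743766, 0.296454)
Back-transform: tanh(-0.743766) = -0.631415, tanh(0.296454) = 0.288064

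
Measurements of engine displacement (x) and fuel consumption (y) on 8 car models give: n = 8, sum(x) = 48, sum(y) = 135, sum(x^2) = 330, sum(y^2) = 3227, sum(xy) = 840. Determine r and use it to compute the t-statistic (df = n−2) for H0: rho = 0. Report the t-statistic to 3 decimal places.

Numerator: nΣxy − (Σx)(Σy) = 8·840 − (48)(135) = 240
Denominator: √[(nΣx²−(Σx)²)(nΣy²−(Σy)²)]
  nΣx²−(Σx)² = 8·330 − 2304 = 336;  nΣy²−(Σy)² = 8·3227 − 18225 = 7591
  √(336·7591) = √2550576 = 1597.0523
r = 240 / 1597.0523 = 0.1503
t = r·√(n−2)/√(1−r²) = 0.1503·√6 / √(1−0.022590) = 0.368158 / 0.988640 = 0.372

0.372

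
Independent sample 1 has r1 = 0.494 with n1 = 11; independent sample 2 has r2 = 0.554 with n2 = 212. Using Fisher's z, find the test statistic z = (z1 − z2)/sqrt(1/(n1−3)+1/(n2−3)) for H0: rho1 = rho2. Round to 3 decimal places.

-0.230

Fisher z-transforms: z1 = atanh(0.494) = 0.541338, z2 = atanh(0.554) = 0.624134; difference d = -0.082796
Var(d) = 1/8 + 1/209 = 0.1250000 + 0.0047847 = 0.1297847
z = d/√Var(d) = -0.082796 / √0.1297847 = -0.082796 / 0.360256 = -0.230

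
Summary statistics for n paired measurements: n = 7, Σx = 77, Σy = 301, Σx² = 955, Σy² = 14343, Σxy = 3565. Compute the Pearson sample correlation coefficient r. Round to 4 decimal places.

Numerator: nΣxy − (Σx)(Σy) = 7·3565 − (77)(301) = 1778
Denominator: √[(nΣx²−(Σx)²)(nΣy²−(Σy)²)]
  nΣx²−(Σx)² = 7·955 − 5929 = 756;  nΣy²−(Σy)² = 7·14343 − 90601 = 9800
  √(756·9800) = √7408800 = 2721.9111
r = 1778 / 2721.9111 = 0.6532

0.6532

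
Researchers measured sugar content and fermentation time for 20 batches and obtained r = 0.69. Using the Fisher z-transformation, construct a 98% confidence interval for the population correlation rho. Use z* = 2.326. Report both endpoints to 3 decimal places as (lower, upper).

z_r = atanh(0.69) = 0.847956;  SE = 1/√(n−3) = 1/√17 = 0.242536
z-limits: 0.847956 ± 2.326·0.242536 = 0.847956 ± 0.564139 = [0.283817, 1.412095]
ρ-limits: (tanh 0.283817, tanh 1.412095) = (0.276, 0.888)

(0.276, 0.888)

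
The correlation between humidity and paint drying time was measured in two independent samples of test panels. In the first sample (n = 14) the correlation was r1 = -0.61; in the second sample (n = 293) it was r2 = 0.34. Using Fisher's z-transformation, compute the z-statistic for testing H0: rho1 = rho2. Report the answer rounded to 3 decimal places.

-3.461

Fisher z-transforms: z1 = atanh(-0.61) = -0.708921, z2 = atanh(0.34) = 0.354093; difference d = -1.063014
Var(d) = 1/11 + 1/290 = 0.0909091 + 0.0034483 = 0.0943574
z = d/√Var(d) = -1.063014 / √0.0943574 = -1.063014 / 0.307176 = -3.461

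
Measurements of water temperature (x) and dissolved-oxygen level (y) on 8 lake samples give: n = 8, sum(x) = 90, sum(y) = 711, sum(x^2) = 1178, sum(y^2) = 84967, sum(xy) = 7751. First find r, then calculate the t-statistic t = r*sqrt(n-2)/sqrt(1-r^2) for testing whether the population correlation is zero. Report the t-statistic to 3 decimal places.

-0.322

S_xy = nΣxy − ΣxΣy = 8·7751 − 90·711 = 62008 − 63990 = -1982
S_xx = nΣx² − (Σx)² = 8·1178 − 90² = 9424 − 8100 = 1324
S_yy = nΣy² − (Σy)² = 8·84967 − 711² = 679736 − 505521 = 174215
r = S_xy / √(S_xx·S_yy) = -1982 / √(1324·174215) = -1982 / √230660660 = -1982 / 15187.5166 = -0.1305
t = r·√(n−2)/√(1−r²) = -0.1305·√6 / √(1−0.017030) = -0.319658 / 0.991448 = -0.322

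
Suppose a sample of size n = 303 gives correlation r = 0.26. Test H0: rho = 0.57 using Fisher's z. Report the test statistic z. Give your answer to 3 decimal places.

z_r = atanh(0.26) = 0.266108,  z_0 = atanh(0.57) = 0.647523
SE = 1/√(n−3) = 1/√300 = 0.057735
z = (z_r − z_0)/SE = (0.266108 − 0.647523) / 0.057735 = -0.381415 / 0.057735 = -6.606

-6.606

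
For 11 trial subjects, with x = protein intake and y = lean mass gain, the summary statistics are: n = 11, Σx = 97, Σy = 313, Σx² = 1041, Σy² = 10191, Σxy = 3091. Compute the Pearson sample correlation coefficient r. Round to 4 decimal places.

S_xy = nΣxy − ΣxΣy = 11·3091 − 97·313 = 34001 − 30361 = 3640
S_xx = nΣx² − (Σx)² = 11·1041 − 97² = 11451 − 9409 = 2042
S_yy = nΣy² − (Σy)² = 11·10191 − 313² = 112101 − 97969 = 14132
r = S_xy / √(S_xx·S_yy) = 3640 / √(2042·14132) = 3640 / √28857544 = 3640 / 5371.9218 = 0.6776

0.6776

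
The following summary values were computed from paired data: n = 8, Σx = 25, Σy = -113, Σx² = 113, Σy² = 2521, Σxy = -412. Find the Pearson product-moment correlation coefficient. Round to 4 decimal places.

S_xy = nΣxy − ΣxΣy = 8·(-412) − 25·(-113) = -3296 − (-2825) = -471
S_xx = nΣx² − (Σx)² = 8·113 − 25² = 904 − 625 = 279
S_yy = nΣy² − (Σy)² = 8·2521 − (-113)² = 20168 − 12769 = 7399
r = S_xy / √(S_xx·S_yy) = -471 / √(279·7399) = -471 / √2064321 = -471 / 1436.7745 = -0.3278

-0.3278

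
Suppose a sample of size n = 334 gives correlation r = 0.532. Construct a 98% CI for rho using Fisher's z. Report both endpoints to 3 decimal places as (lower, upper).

Fisher z: z_r = atanh(r) = ½·ln((1+0.532)/(1−0.532)) = 0.592931
SE(z) = 1/√(n−3) = 1/√331 = 0.054965
98% ⇒ z* = 2.326; margin = 2.326·0.054965 = 0.127849
CI on z-scale: (0.465082, 0.720780)
Back-transform: tanh(0.465082) = 0.434217, tanh(0.720780) = 0.617392

(0.434, 0.617)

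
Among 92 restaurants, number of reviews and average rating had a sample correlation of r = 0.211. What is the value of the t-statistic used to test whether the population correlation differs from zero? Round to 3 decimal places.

2.048

1 − r² = 1 − 0.044521 = 0.955479;  √(1−r²) = 0.977486
√(n−2) = √90 = 9.486833
t = r·√(n−2)/√(1−r²) = 0.211 · 9.486833 / 0.977486 = 2.048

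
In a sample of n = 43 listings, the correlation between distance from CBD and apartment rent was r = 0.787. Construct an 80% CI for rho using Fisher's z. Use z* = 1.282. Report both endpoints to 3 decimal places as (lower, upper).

(0.697, 0.853)

z_r = atanh(0.787) = 1.063501;  SE = 1/√(n−3) = 1/√40 = 0.158114
z-limits: 1.063501 ± 1.282·0.158114 = 1.063501 ± 0.202702 = [0.860799, 1.266203]
ρ-limits: (tanh 0.860799, tanh 1.266203) = (0.697, 0.853)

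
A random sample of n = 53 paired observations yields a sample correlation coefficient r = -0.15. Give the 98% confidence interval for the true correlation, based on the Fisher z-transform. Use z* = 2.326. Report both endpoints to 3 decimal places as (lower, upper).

(-0.446, 0.176)

z_r = atanh(-0.15) = -0.151140;  SE = 1/√(n−3) = 1/√50 = 0.141421
z-limits: -0.151140 ± 2.326·0.141421 = -0.151140 ± 0.328945 = [-0.480085, 0.177805]
ρ-limits: (tanh -0.480085, tanh 0.177805) = (-0.446, 0.176)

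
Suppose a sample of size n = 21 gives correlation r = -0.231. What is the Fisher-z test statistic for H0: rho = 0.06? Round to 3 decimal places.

Fisher z: atanh(-0.231) = -0.235246, atanh(0.06) = 0.060072
z = (z_r − z_0)·√(n−3) = (-0.235246 − 0.060072)·√18 = -0.295318 · 4.242641 = -1.253

-1.253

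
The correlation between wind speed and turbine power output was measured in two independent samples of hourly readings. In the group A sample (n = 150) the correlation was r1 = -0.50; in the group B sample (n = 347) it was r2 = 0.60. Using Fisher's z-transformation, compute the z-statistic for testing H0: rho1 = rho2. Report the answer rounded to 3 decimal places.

-12.609

z1 = atanh(-0.50) = -0.549306,  z2 = atanh(0.60) = 0.693147
SE = √(1/(n1−3) + 1/(n2−3)) = √(1/147 + 1/344) = √(0.0068027 + 0.0029070) = √0.0097097 = 0.098538
z = (z1 − z2)/SE = (-0.549306 − 0.693147) / 0.098538 = -1.242453 / 0.098538 = -12.609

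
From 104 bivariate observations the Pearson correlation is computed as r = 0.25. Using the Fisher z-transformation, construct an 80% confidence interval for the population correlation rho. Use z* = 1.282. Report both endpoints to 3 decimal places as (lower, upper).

Fisher z: z_r = atanh(r) = ½·ln((1+0.25)/(1−0.25)) = 0.255413
SE(z) = 1/√(n−3) = 1/√101 = 0.099504
80% ⇒ z* = 1.282; margin = 1.282·0.099504 = 0.127564
CI on z-scale: (0.127849, 0.382977)
Back-transform: tanh(0.127849) = 0.127157, tanh(0.382977) = 0.365290

(0.127, 0.365)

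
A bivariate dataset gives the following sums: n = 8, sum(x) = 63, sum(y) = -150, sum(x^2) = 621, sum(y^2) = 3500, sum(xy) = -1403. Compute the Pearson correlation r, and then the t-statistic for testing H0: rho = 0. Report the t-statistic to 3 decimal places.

Numerator: nΣxy − (Σx)(Σy) = 8·(-1403) − (63)(-150) = -1774
Denominator: √[(nΣx²−(Σx)²)(nΣy²−(Σy)²)]
  nΣx²−(Σx)² = 8·621 − 3969 = 999;  nΣy²−(Σy)² = 8·3500 − 22500 = 5500
  √(999·5500) = √5494500 = 2344.0350
r = -1774 / 2344.0350 = -0.7568
t = r·√(n−2)/√(1−r²) = -0.7568·√6 / √(1−0.572746) = -1.853774 / 0.653647 = -2.836

-2.836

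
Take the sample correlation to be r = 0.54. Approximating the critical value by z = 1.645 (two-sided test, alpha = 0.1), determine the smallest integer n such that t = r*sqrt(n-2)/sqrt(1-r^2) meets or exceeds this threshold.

9

r√(n−2)/√(1−r²) ≥ 1.645  ⇔  n−2 ≥ (1.645)²·(1−r²)/r²
(1−r²)/r² = (1−0.2916)/0.2916 = 2.4294
n ≥ 2 + 2.706025·2.4294 = 2 + 6.5740 = 8.5740
⌈8.5740⌉ = 9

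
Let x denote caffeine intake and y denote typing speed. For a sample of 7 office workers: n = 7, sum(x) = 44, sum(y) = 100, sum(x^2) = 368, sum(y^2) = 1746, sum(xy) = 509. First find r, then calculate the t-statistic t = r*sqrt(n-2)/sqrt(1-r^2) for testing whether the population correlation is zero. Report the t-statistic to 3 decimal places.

Numerator: nΣxy − (Σx)(Σy) = 7·509 − (44)(100) = -837
Denominator: √[(nΣx²−(Σx)²)(nΣy²−(Σy)²)]
  nΣx²−(Σx)² = 7·368 − 1936 = 640;  nΣy²−(Σy)² = 7·1746 − 10000 = 2222
  √(640·2222) = √1422080 = 1192.5100
r = -837 / 1192.5100 = -0.7019
t = r·√(n−2)/√(1−r²) = -0.7019·√5 / √(1−0.492664) = -1.569496 / 0.712275 = -2.203

-2.203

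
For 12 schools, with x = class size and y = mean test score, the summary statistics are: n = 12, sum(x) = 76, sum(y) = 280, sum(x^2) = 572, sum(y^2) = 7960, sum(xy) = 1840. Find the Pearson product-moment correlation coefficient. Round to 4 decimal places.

Numerator: nΣxy − (Σx)(Σy) = 12·1840 − (76)(280) = 800
Denominator: √[(nΣx²−(Σx)²)(nΣy²−(Σy)²)]
  nΣx²−(Σx)² = 12·572 − 5776 = 1088;  nΣy²−(Σy)² = 12·7960 − 78400 = 17120
  √(1088·17120) = √18626560 = 4315.8499
r = 800 / 4315.8499 = 0.1854

0.1854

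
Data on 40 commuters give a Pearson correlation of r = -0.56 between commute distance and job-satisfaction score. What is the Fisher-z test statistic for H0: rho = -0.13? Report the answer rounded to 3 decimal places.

Fisher z: atanh(-0.56) = -0.632833, atanh(-0.13) = -0.130740
z = (z_r − z_0)·√(n−3) = (-0.632833 − (-0.130740))·√37 = -0.502093 · 6.082763 = -3.054

-3.054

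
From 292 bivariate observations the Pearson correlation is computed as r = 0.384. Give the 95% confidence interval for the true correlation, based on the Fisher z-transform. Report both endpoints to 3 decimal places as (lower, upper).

(0.282, 0.478)

z_r = atanh(0.384) = 0.404743;  SE = 1/√(n−3) = 1/√289 = 0.058824
z-limits: 0.404743 ± 1.960·0.058824 = 0.404743 ± 0.115295 = [0.289448, 0.520038]
ρ-limits: (tanh 0.289448, tanh 0.520038) = (0.282, 0.478)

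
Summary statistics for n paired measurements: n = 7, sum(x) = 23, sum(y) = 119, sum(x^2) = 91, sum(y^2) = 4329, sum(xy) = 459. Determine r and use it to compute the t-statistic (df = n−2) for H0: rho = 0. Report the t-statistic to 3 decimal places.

S_xy = nΣxy − ΣxΣy = 7·459 − 23·119 = 3213 − 2737 = 476
S_xx = nΣx² − (Σx)² = 7·91 − 23² = 637 − 529 = 108
S_yy = nΣy² − (Σy)² = 7·4329 − 119² = 30303 − 14161 = 16142
r = S_xy / √(S_xx·S_yy) = 476 / √(108·16142) = 476 / √1743336 = 476 / 1320.3545 = 0.3605
t = r·√(n−2)/√(1−r²) = 0.3605·√5 / √(1−0.129960) = 0.806103 / 0.932759 = 0.864

0.864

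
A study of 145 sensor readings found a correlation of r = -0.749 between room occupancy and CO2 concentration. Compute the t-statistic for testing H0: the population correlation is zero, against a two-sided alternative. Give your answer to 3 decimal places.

t = r·√(n−2) / √(1−r²) with r = -0.749, n = 145
  = -0.749·√143 / √(1 − 0.561001)
  = -0.749·11.958261 / 0.662570
  = -8.956737 / 0.662570 = -13.518

-13.518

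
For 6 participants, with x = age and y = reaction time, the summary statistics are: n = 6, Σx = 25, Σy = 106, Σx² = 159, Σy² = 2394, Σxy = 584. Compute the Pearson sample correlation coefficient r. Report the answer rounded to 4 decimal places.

Numerator: nΣxy − (Σx)(Σy) = 6·584 − (25)(106) = 854
Denominator: √[(nΣx²−(Σx)²)(nΣy²−(Σy)²)]
  nΣx²−(Σx)² = 6·159 − 625 = 329;  nΣy²−(Σy)² = 6·2394 − 11236 = 3128
  √(329·3128) = √1029112 = 1014.4516
r = 854 / 1014.4516 = 0.8418

0.8418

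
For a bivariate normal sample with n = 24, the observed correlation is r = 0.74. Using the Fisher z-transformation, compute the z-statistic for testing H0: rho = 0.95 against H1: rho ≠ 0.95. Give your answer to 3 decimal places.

-4.039

Fisher z: atanh(0.74) = 0.950479, atanh(0.95) = 1.831781
z = (z_r − z_0)·√(n−3) = (0.950479 − 1.831781)·√21 = -0.881302 · 4.582576 = -4.039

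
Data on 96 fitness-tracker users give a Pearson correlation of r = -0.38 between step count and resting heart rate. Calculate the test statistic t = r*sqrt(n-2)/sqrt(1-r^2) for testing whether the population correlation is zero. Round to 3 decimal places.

-3.983

t = r·√(n−2) / √(1−r²) with r = -0.38, n = 96
  = -0.38·√94 / √(1 − 0.1444)
  = -0.38·9.695360 / 0.924986
  = -3.684237 / 0.924986 = -3.983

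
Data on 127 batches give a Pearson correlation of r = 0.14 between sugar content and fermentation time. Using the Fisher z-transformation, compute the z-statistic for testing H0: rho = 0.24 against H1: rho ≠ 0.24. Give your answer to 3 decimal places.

Fisher z: atanh(0.14) = 0.140926, atanh(0.24) = 0.244774
z = (z_r − z_0)·√(n−3) = (0.140926 − 0.244774)·√124 = -0.103848 · 11.135529 = -1.156

-1.156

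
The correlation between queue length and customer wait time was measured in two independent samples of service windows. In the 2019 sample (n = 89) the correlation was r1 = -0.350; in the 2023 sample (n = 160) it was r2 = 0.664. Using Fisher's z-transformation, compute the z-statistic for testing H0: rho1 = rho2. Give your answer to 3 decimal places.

z1 = atanh(-0.350) = -0.365444,  z2 = atanh(0.664) = 0.799934
SE = √(1/(n1−3) + 1/(n2−3)) = √(1/86 + 1/157) = √(0.0116279 + 0.0063694) = √0.0179973 = 0.134154
z = (z1 − z2)/SE = (-0.365444 − 0.799934) / 0.134154 = -1.165378 / 0.134154 = -8.687

-8.687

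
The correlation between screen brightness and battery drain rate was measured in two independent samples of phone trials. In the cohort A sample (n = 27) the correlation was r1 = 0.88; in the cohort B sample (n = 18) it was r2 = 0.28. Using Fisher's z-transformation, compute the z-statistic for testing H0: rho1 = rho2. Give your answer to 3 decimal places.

Fisher z-transforms: z1 = atanh(0.88) = 1.375768, z2 = atanh(0.28) = 0.287682; difference d = 1.088086
Var(d) = 1/24 + 1/15 = 0.0416667 + 0.0666667 = 0.1083334
z = d/√Var(d) = 1.088086 / √0.1083334 = 1.088086 / 0.329140 = 3.306

3.306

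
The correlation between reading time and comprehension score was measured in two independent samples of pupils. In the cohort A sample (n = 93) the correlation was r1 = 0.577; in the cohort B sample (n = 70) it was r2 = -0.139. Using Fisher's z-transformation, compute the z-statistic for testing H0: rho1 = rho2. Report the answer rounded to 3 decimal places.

Fisher z-transforms: z1 = atanh(0.577) = 0.657954, z2 = atanh(-0.139) = -0.139906; difference d = 0.797860
Var(d) = 1/90 + 1/67 = 0.0111111 + 0.0149254 = 0.0260365
z = d/√Var(d) = 0.797860 / √0.0260365 = 0.797860 / 0.161358 = 4.945

4.945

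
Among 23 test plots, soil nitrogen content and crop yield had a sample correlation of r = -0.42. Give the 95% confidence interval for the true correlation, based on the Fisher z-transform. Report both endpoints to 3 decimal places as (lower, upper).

Fisher z: z_r = atanh(r) = ½·ln((1+(-0.42))/(1−(-0.42))) = -0.447692
SE(z) = 1/√(n−3) = 1/√20 = 0.223607
95% ⇒ z* = 1.960; margin = 1.960·0.223607 = 0.438270
CI on z-scale: (-0.885962, -0.009422)
Back-transform: tanh(-0.885962) = -0.709394, tanh(-0.009422) = -0.009422

(-0.709, -0.009)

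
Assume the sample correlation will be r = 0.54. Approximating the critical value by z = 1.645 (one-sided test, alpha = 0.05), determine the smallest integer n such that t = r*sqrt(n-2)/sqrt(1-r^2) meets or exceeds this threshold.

9

Need r·√(n−2)/√(1−r²) ≥ 1.645
√(n−2) ≥ 1.645·√(1−0.2916) / 0.54 = 1.645·0.841665 / 0.54 = 2.5640
n−2 ≥ 6.5741  ⇒  n ≥ 8.5741
Smallest integer n = 9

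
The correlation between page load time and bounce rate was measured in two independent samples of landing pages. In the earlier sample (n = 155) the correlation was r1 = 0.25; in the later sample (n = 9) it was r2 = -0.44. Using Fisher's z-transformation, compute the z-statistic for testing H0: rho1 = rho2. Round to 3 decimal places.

z1 = atanh(0.25) = 0.255413,  z2 = atanh(-0.44) = -0.472231
SE = √(1/(n1−3) + 1/(n2−3)) = √(1/152 + 1/6) = √(0.0065789 + 0.1666667) = √0.1732456 = 0.416228
z = (z1 − z2)/SE = (0.255413 − (-0.472231)) / 0.416228 = 0.727644 / 0.416228 = 1.748

1.748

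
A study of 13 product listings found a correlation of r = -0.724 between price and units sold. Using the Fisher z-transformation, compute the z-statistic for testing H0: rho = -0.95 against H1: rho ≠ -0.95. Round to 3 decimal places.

z_r = atanh(-0.724) = -0.916001,  z_0 = atanh(-0.95) = -1.831781
SE = 1/√(n−3) = 1/√10 = 0.316228
z = (z_r − z_0)/SE = (-0.916001 − (-1.831781)) / 0.316228 = 0.915780 / 0.316228 = 2.896

2.896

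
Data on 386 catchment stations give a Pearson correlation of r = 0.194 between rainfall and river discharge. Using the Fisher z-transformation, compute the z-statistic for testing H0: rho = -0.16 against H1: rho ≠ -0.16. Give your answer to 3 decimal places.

z_r = atanh(0.194) = 0.196490,  z_0 = atanh(-0.16) = -0.161387
SE = 1/√(n−3) = 1/√383 = 0.051098
z = (z_r − z_0)/SE = (0.196490 − (-0.161387)) / 0.051098 = 0.357877 / 0.051098 = 7.004

7.004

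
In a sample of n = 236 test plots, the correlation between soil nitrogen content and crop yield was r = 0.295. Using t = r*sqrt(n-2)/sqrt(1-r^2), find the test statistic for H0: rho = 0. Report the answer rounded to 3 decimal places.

4.723

1 − r² = 1 − 0.087025 = 0.912975;  √(1−r²) = 0.955497
√(n−2) = √234 = 15.297059
t = r·√(n−2)/√(1−r²) = 0.295 · 15.297059 / 0.955497 = 4.723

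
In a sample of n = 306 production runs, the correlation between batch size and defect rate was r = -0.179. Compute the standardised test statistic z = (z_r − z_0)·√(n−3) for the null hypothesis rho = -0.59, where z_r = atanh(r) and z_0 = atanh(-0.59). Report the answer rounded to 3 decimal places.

8.646

z_r = atanh(-0.179) = -0.180949,  z_0 = atanh(-0.59) = -0.677666
SE = 1/√(n−3) = 1/√303 = 0.057448
z = (z_r − z_0)/SE = (-0.180949 − (-0.677666)) / 0.057448 = 0.496717 / 0.057448 = 8.646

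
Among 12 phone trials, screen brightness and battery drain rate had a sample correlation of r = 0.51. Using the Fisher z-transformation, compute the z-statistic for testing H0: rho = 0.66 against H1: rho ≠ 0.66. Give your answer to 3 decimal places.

-0.690

Fisher z: atanh(0.51) = 0.562730, atanh(0.66) = 0.792814
z = (z_r − z_0)·√(n−3) = (0.562730 − 0.792814)·√9 = -0.230084 · 3.000000 = -0.690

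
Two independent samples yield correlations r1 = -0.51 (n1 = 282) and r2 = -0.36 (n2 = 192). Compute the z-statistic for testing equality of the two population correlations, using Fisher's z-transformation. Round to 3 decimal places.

-1.973

Fisher z-transforms: z1 = atanh(-0.51) = -0.562730, z2 = atanh(-0.36) = -0.376886; difference d = -0.185844
Var(d) = 1/279 + 1/189 = 0.0035842 + 0.0052910 = 0.0088752
z = d/√Var(d) = -0.185844 / √0.0088752 = -0.185844 / 0.094208 = -1.973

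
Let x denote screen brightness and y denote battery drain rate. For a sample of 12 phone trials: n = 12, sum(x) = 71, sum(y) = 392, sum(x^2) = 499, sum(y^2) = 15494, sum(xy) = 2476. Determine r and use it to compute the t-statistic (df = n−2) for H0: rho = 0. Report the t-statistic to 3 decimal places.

1.144

S_xy = nΣxy − ΣxΣy = 12·2476 − 71·392 = 29712 − 27832 = 1880
S_xx = nΣx² − (Σx)² = 12·499 − 71² = 5988 − 5041 = 947
S_yy = nΣy² − (Σy)² = 12·15494 − 392² = 185928 − 153664 = 32264
r = S_xy / √(S_xx·S_yy) = 1880 / √(947·32264) = 1880 / √30554008 = 1880 / 5527.5680 = 0.3401
t = r·√(n−2)/√(1−r²) = 0.3401·√10 / √(1−0.115668) = 1.075491 / 0.940389 = 1.144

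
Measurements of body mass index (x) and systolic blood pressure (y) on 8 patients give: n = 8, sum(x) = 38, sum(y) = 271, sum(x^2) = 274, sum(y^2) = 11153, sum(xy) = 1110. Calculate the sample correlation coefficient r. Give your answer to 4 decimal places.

-0.4127

Numerator: nΣxy − (Σx)(Σy) = 8·1110 − (38)(271) = -1418
Denominator: √[(nΣx²−(Σx)²)(nΣy²−(Σy)²)]
  nΣx²−(Σx)² = 8·274 − 1444 = 748;  nΣy²−(Σy)² = 8·11153 − 73441 = 15783
  √(748·15783) = √11805684 = 3435.9400
r = -1418 / 3435.9400 = -0.4127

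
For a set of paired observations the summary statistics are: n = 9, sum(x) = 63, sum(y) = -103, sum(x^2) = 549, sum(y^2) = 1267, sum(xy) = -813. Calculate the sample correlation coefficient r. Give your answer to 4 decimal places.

-0.9425

Numerator: nΣxy − (Σx)(Σy) = 9·(-813) − (63)(-103) = -828
Denominator: √[(nΣx²−(Σx)²)(nΣy²−(Σy)²)]
  nΣx²−(Σx)² = 9·549 − 3969 = 972;  nΣy²−(Σy)² = 9·1267 − 10609 = 794
  √(972·794) = √771768 = 878.5033
r = -828 / 878.5033 = -0.9425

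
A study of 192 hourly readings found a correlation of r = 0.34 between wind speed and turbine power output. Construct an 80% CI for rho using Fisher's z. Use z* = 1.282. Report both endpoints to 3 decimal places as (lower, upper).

(0.255, 0.420)

z_r = atanh(0.34) = 0.354093;  SE = 1/√(n−3) = 1/√189 = 0.072739
z-limits: 0.354093 ± 1.282·0.072739 = 0.354093 ± 0.093251 = [0.260842, 0.447344]
ρ-limits: (tanh 0.260842, tanh 0.447344) = (0.255, 0.420)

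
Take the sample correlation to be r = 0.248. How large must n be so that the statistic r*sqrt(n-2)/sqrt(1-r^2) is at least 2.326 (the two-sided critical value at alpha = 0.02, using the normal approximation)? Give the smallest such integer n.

Need r·√(n−2)/√(1−r²) ≥ 2.326
√(n−2) ≥ 2.326·√(1−0.061504) / 0.248 = 2.326·0.968760 / 0.248 = 9.0860
n−2 ≥ 82.5554  ⇒  n ≥ 84.5554
Smallest integer n = 85

85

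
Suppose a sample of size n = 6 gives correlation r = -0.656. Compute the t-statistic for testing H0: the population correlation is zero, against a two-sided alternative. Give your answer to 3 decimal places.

t = r·√(n−2) / √(1−r²) with r = -0.656, n = 6
  = -0.656·√4 / √(1 − 0.430336)
  = -0.656·2.000000 / 0.754761
  = -1.312000 / 0.754761 = -1.738

-1.738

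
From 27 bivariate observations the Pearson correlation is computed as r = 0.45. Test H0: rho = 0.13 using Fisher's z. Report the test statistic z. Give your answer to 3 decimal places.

1.734

z_r = atanh(0.45) = 0.484700,  z_0 = atanh(0.13) = 0.130740
SE = 1/√(n−3) = 1/√24 = 0.204124
z = (z_r − z_0)/SE = (0.484700 − 0.130740) / 0.204124 = 0.353960 / 0.204124 = 1.734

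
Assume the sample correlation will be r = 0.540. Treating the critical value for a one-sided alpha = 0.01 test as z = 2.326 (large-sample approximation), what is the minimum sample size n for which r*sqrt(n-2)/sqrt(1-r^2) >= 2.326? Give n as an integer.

r√(n−2)/√(1−r²) ≥ 2.326  ⇔  n−2 ≥ (2.326)²·(1−r²)/r²
(1−r²)/r² = (1−0.291600)/0.291600 = 2.4294
n ≥ 2 + 5.410276·2.4294 = 2 + 13.1437 = 15.1437
⌈15.1437⌉ = 16

16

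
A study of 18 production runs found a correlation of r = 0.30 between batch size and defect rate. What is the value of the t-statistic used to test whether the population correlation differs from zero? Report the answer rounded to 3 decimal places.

1.258

1 − r² = 1 − 0.0900 = 0.9100;  √(1−r²) = 0.953939
√(n−2) = √16 = 4.000000
t = r·√(n−2)/√(1−r²) = 0.30 · 4.000000 / 0.953939 = 1.258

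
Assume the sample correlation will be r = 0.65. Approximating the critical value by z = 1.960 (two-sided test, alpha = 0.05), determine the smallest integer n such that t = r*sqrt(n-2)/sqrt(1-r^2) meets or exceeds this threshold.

8

r√(n−2)/√(1−r²) ≥ 1.960  ⇔  n−2 ≥ (1.960)²·(1−r²)/r²
(1−r²)/r² = (1−0.4225)/0.4225 = 1.3669
n ≥ 2 + 3.8416·1.3669 = 2 + 5.2511 = 7.2511
⌈7.2511⌉ = 8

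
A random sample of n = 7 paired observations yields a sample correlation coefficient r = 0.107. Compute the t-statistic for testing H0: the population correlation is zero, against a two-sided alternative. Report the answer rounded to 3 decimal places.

t = r·√(n−2) / √(1−r²) with r = 0.107, n = 7
  = 0.107·√5 / √(1 − 0.011449)
  = 0.107·2.236068 / 0.994259
  = 0.239259 / 0.994259 = 0.241

0.241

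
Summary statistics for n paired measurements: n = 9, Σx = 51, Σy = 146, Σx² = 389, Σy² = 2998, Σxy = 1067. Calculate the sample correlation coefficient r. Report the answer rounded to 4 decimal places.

0.9552

Numerator: nΣxy − (Σx)(Σy) = 9·1067 − (51)(146) = 2157
Denominator: √[(nΣx²−(Σx)²)(nΣy²−(Σy)²)]
  nΣx²−(Σx)² = 9·389 − 2601 = 900;  nΣy²−(Σy)² = 9·2998 − 21316 = 5666
  √(900·5666) = √5099400 = 2258.1851
r = 2157 / 2258.1851 = 0.9552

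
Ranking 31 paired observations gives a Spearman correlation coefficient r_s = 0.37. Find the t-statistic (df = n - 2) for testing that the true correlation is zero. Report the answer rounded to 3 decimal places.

t = r_s·√(n−2) / √(1−r_s²) with r_s = 0.37, n = 31
  = 0.37·√29 / √(1 − 0.1369)
  = 0.37·5.385165 / 0.929032
  = 1.992511 / 0.929032 = 2.145

2.145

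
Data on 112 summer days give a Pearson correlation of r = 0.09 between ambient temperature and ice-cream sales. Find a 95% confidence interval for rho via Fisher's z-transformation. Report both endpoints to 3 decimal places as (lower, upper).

(-0.097, 0.271)

Fisher z: z_r = atanh(r) = ½·ln((1+0.09)/(1−0.09)) = 0.090244
SE(z) = 1/√(n−3) = 1/√109 = 0.095783
95% ⇒ z* = 1.960; margin = 1.960·0.095783 = 0.187735
CI on z-scale: (-0.097491, 0.277979)
Back-transform: tanh(-0.097491) = -0.097183, tanh(0.277979) = 0.271034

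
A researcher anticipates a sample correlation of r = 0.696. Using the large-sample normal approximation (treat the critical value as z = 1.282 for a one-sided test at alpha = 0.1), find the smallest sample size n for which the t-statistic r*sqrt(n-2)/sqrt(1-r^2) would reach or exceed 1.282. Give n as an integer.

Need r·√(n−2)/√(1−r²) ≥ 1.282
√(n−2) ≥ 1.282·√(1−0.484416) / 0.696 = 1.282·0.718042 / 0.696 = 1.3226
n−2 ≥ 1.7493  ⇒  n ≥ 3.7493
Smallest integer n = 4

4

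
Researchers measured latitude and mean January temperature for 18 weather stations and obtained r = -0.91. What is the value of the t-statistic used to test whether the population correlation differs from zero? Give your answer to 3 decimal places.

t = r·√(n−2) / √(1−r²) with r = -0.91, n = 18
  = -0.91·√16 / √(1 − 0.8281)
  = -0.91·4.000000 / 0.414608
  = -3.640000 / 0.414608 = -8.779

-8.779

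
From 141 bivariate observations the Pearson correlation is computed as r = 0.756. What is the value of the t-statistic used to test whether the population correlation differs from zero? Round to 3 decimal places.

t = r·√(n−2) / √(1−r²) with r = 0.756, n = 141
  = 0.756·√139 / √(1 − 0.571536)
  = 0.756·11.789826 / 0.654572
  = 8.913108 / 0.654572 = 13.617

13.617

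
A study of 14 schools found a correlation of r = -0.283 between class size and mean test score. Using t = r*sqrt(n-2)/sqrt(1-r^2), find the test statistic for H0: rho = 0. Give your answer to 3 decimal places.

t = r·√(n−2) / √(1−r²) with r = -0.283, n = 14
  = -0.283·√12 / √(1 − 0.080089)
  = -0.283·3.464102 / 0.959120
  = -0.980341 / 0.959120 = -1.022

-1.022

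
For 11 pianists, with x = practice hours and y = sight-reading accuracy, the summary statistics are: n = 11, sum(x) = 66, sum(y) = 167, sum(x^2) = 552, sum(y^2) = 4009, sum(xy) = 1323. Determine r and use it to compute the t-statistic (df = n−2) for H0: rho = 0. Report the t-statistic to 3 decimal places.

Numerator: nΣxy − (Σx)(Σy) = 11·1323 − (66)(167) = 3531
Denominator: √[(nΣx²−(Σx)²)(nΣy²−(Σy)²)]
  nΣx²−(Σx)² = 11·552 − 4356 = 1716;  nΣy²−(Σy)² = 11·4009 − 27889 = 16210
  √(1716·16210) = √27816360 = 5274.1217
r = 3531 / 5274.1217 = 0.6695
t = r·√(n−2)/√(1−r²) = 0.6695·√9 / √(1−0.448230) = 2.008500 / 0.742812 = 2.704

2.704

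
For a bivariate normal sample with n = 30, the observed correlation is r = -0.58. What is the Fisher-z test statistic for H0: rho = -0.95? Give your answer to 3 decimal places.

Fisher z: atanh(-0.58) = -0.662463, atanh(-0.95) = -1.831781
z = (z_r − z_0)·√(n−3) = (-0.662463 − (-1.831781))·√27 = 1.169318 · 5.196152 = 6.076

6.076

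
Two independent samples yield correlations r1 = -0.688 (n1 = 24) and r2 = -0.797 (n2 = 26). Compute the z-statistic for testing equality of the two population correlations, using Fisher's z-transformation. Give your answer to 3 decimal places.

0.816

Fisher z-transforms: z1 = atanh(-0.688) = -0.844148, z2 = atanh(-0.797) = -1.090334; difference d = 0.246186
Var(d) = 1/21 + 1/23 = 0.0476190 + 0.0434783 = 0.0910973
z = d/√Var(d) = 0.246186 / √0.0910973 = 0.246186 / 0.301823 = 0.816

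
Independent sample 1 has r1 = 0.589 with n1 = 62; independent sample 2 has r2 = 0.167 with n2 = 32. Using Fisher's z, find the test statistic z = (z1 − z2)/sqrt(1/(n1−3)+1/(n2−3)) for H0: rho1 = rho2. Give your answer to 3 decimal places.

z1 = atanh(0.589) = 0.676133,  z2 = atanh(0.167) = 0.168579
SE = √(1/(n1−3) + 1/(n2−3)) = √(1/59 + 1/29) = √(0.0169492 + 0.0344828) = √0.0514320 = 0.226786
z = (z1 − z2)/SE = (0.676133 − 0.168579) / 0.226786 = 0.507554 / 0.226786 = 2.238

2.238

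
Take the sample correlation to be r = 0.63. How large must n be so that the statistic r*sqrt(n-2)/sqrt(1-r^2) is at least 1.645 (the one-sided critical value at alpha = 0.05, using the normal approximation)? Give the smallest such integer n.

7

Need r·√(n−2)/√(1−r²) ≥ 1.645
√(n−2) ≥ 1.645·√(1−0.3969) / 0.63 = 1.645·0.776595 / 0.63 = 2.0278
n−2 ≥ 4.1120  ⇒  n ≥ 6.1120
Smallest integer n = 7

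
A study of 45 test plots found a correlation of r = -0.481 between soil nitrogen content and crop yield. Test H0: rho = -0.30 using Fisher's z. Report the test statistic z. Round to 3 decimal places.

Fisher z: atanh(-0.481) = -0.524284, atanh(-0.30) = -0.309520
z = (z_r − z_0)·√(n−3) = (-0.524284 − (-0.309520))·√42 = -0.214764 · 6.480741 = -1.392

-1.392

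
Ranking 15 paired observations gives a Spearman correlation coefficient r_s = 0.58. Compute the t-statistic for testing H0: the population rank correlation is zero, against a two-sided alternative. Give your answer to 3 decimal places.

1 − r_s² = 1 − 0.3364 = 0.6636;  √(1−r_s²) = 0.814616
√(n−2) = √13 = 3.605551
t = r_s·√(n−2)/√(1−r_s²) = 0.58 · 3.605551 / 0.814616 = 2.567

2.567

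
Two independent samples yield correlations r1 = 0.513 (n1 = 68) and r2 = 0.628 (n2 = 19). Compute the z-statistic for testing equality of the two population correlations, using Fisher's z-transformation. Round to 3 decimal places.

z1 = atanh(0.513) = 0.566793,  z2 = atanh(0.628) = 0.738107
SE = √(1/(n1−3) + 1/(n2−3)) = √(1/65 + 1/16) = √(0.0153846 + 0.0625000) = √0.0778846 = 0.279078
z = (z1 − z2)/SE = (0.566793 − 0.738107) / 0.279078 = -0.171314 / 0.279078 = -0.614

-0.614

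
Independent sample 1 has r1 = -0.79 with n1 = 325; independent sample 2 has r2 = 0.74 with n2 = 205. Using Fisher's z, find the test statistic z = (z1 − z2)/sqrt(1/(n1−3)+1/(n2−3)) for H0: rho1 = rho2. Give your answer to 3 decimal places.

z1 = atanh(-0.79) = -1.071432,  z2 = atanh(0.74) = 0.950479
SE = √(1/(n1−3) + 1/(n2−3)) = √(1/322 + 1/202) = √(0.0031056 + 0.0049505) = √0.0080561 = 0.089756
z = (z1 − z2)/SE = (-1.071432 − 0.950479) / 0.089756 = -2.021911 / 0.089756 = -22.527

-22.527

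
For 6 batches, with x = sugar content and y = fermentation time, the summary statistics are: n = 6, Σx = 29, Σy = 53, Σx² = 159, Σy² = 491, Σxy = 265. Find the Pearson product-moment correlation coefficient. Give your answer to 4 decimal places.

S_xy = nΣxy − ΣxΣy = 6·265 − 29·53 = 1590 − 1537 = 53
S_xx = nΣx² − (Σx)² = 6·159 − 29² = 954 − 841 = 113
S_yy = nΣy² − (Σy)² = 6·491 − 53² = 2946 − 2809 = 137
r = S_xy / √(S_xx·S_yy) = 53 / √(113·137) = 53 / √15481 = 53 / 124.4227 = 0.4260

0.4260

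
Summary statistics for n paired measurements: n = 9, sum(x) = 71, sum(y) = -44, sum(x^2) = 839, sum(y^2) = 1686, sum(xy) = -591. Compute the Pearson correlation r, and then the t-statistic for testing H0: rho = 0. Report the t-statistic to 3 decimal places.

-1.090

S_xy = nΣxy − ΣxΣy = 9·(-591) − 71·(-44) = -5319 − (-3124) = -2195
S_xx = nΣx² − (Σx)² = 9·839 − 71² = 7551 − 5041 = 2510
S_yy = nΣy² − (Σy)² = 9·1686 − (-44)² = 15174 − 1936 = 13238
r = S_xy / √(S_xx·S_yy) = -2195 / √(2510·13238) = -2195 / √33227380 = -2195 / 5764.3196 = -0.3808
t = r·√(n−2)/√(1−r²) = -0.3808·√7 / √(1−0.145009) = -1.007502 / 0.924657 = -1.090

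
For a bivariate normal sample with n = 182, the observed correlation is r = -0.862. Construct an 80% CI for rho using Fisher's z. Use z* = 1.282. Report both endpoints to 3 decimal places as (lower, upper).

(-0.885, -0.835)

z_r = atanh(-0.862) = -1.301076;  SE = 1/√(n−3) = 1/√179 = 0.074744
z-limits: -1.301076 ± 1.282·0.074744 = -1.301076 ± 0.095822 = [-1.396898, -1.205254]
ρ-limits: (tanh -1.396898, tanh -1.205254) = (-0.885, -0.835)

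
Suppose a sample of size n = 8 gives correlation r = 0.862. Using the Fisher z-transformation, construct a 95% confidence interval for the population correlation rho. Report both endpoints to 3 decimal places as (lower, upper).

(0.401, 0.975)

z_r = atanh(0.862) = 1.301076;  SE = 1/√(n−3) = 1/√5 = 0.447214
z-limits: 1.301076 ± 1.960·0.447214 = 1.301076 ± 0.876539 = [0.424537, 2.177615]
ρ-limits: (tanh 0.424537, tanh 2.177615) = (0.401, 0.975)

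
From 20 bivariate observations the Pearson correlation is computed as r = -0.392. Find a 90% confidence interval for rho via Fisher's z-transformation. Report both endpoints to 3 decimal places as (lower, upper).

(-0.671, -0.015)

Fisher z: z_r = atanh(r) = ½·ln((1+(-0.392))/(1−(-0.392))) = -0.414161
SE(z) = 1/√(n−3) = 1/√17 = 0.242536
90% ⇒ z* = 1.645; margin = 1.645·0.242536 = 0.398972
CI on z-scale: (-0.813133, -0.015189)
Back-transform: tanh(-0.813133) = -0.671315, tanh(-0.015189) = -0.015188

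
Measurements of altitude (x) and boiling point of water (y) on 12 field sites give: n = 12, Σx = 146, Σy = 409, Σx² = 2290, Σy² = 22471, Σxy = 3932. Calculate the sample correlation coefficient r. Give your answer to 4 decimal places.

S_xy = nΣxy − ΣxΣy = 12·3932 − 146·409 = 47184 − 59714 = -12530
S_xx = nΣx² − (Σx)² = 12·2290 − 146² = 27480 − 21316 = 6164
S_yy = nΣy² − (Σy)² = 12·22471 − 409² = 269652 − 167281 = 102371
r = S_xy / √(S_xx·S_yy) = -12530 / √(6164·102371) = -12530 / √631014844 = -12530 / 25120.0088 = -0.4988

-0.4988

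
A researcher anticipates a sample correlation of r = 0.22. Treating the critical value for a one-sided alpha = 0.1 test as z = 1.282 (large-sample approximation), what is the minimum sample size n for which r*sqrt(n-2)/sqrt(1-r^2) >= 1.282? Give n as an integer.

35

r√(n−2)/√(1−r²) ≥ 1.282  ⇔  n−2 ≥ (1.282)²·(1−r²)/r²
(1−r²)/r² = (1−0.0484)/0.0484 = 19.6612
n ≥ 2 + 1.643524·19.6612 = 2 + 32.3137 = 34.3137
⌈34.3137⌉ = 35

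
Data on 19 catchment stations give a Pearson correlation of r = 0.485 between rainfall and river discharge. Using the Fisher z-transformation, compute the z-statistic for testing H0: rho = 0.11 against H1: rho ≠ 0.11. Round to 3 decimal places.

1.676

z_r = atanh(0.485) = 0.529502,  z_0 = atanh(0.11) = 0.110447
SE = 1/√(n−3) = 1/√16 = 0.250000
z = (z_r − z_0)/SE = (0.529502 − 0.110447) / 0.250000 = 0.419055 / 0.250000 = 1.676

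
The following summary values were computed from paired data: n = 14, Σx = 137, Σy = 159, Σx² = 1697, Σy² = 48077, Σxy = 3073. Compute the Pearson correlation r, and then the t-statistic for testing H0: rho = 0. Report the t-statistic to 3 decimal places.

1.395

Numerator: nΣxy − (Σx)(Σy) = 14·3073 − (137)(159) = 21239
Denominator: √[(nΣx²−(Σx)²)(nΣy²−(Σy)²)]
  nΣx²−(Σx)² = 14·1697 − 18769 = 4989;  nΣy²−(Σy)² = 14·48077 − 25281 = 647797
  √(4989·647797) = √3231859233 = 56849.4436
r = 21239 / 56849.4436 = 0.3736
t = r·√(n−2)/√(1−r²) = 0.3736·√12 / √(1−0.139577) = 1.294188 / 0.927590 = 1.395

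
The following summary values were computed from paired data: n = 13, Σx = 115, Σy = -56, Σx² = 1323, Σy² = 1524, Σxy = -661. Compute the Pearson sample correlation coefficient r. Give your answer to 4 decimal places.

-0.2645

Numerator: nΣxy − (Σx)(Σy) = 13·(-661) − (115)(-56) = -2153
Denominator: √[(nΣx²−(Σx)²)(nΣy²−(Σy)²)]
  nΣx²−(Σx)² = 13·1323 − 13225 = 3974;  nΣy²−(Σy)² = 13·1524 − 3136 = 16676
  √(3974·16676) = √66270424 = 8140.6648
r = -2153 / 8140.6648 = -0.2645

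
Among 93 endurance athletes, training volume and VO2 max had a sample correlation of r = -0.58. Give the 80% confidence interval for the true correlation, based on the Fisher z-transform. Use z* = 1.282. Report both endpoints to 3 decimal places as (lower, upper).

Fisher z: z_r = atanh(r) = ½·ln((1+(-0.58))/(1−(-0.58))) = -0.662463
SE(z) = 1/√(n−3) = 1/√90 = 0.105409
80% ⇒ z* = 1.282; margin = 1.282·0.105409 = 0.135134
CI on z-scale: (-0.797597, -0.527329)
Back-transform: tanh(-0.797597) = -0.662691, tanh(-0.527329) = -0.483337

(-0.663, -0.483)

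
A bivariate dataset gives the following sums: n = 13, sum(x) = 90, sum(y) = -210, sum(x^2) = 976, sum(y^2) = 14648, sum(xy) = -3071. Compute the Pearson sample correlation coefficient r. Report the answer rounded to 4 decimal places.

S_xy = nΣxy − ΣxΣy = 13·(-3071) − 90·(-210) = -39923 − (-18900) = -21023
S_xx = nΣx² − (Σx)² = 13·976 − 90² = 12688 − 8100 = 4588
S_yy = nΣy² − (Σy)² = 13·14648 − (-210)² = 190424 − 44100 = 146324
r = S_xy / √(S_xx·S_yy) = -21023 / √(4588·146324) = -21023 / √671334512 = -21023 / 25910.1237 = -0.8114

-0.8114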